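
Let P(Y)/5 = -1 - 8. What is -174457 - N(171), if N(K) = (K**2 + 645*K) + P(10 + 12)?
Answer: -313948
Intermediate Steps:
P(Y) = -45 (P(Y) = 5*(-1 - 8) = 5*(-9) = -45)
N(K) = -45 + K**2 + 645*K (N(K) = (K**2 + 645*K) - 45 = -45 + K**2 + 645*K)
-174457 - N(171) = -174457 - (-45 + 171**2 + 645*171) = -174457 - (-45 + 29241 + 110295) = -174457 - 1*139491 = -174457 - 139491 = -313948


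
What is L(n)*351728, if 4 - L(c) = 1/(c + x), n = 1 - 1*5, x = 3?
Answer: 1758640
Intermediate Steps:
n = -4 (n = 1 - 5 = -4)
L(c) = 4 - 1/(3 + c) (L(c) = 4 - 1/(c + 3) = 4 - 1/(3 + c))
L(n)*351728 = ((11 + 4*(-4))/(3 - 4))*351728 = ((11 - 16)/(-1))*351728 = -1*(-5)*351728 = 5*351728 = 1758640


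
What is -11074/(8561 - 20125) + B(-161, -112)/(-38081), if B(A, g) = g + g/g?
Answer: 4316251/4493558 ≈ 0.96054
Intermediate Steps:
B(A, g) = 1 + g (B(A, g) = g + 1 = 1 + g)
-11074/(8561 - 20125) + B(-161, -112)/(-38081) = -11074/(8561 - 20125) + (1 - 112)/(-38081) = -11074/(-11564) - 111*(-1/38081) = -11074*(-1/11564) + 111/38081 = 113/118 + 111/38081 = 4316251/4493558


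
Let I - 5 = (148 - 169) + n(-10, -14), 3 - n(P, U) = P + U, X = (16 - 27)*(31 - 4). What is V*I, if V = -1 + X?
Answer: -3278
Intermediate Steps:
X = -297 (X = -11*27 = -297)
n(P, U) = 3 - P - U (n(P, U) = 3 - (P + U) = 3 + (-P - U) = 3 - P - U)
V = -298 (V = -1 - 297 = -298)
I = 11 (I = 5 + ((148 - 169) + (3 - 1*(-10) - 1*(-14))) = 5 + (-21 + (3 + 10 + 14)) = 5 + (-21 + 27) = 5 + 6 = 11)
V*I = -298*11 = -3278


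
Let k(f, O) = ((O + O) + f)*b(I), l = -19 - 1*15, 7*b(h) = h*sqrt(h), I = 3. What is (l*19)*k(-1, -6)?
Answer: 25194*sqrt(3)/7 ≈ 6233.9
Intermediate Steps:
b(h) = h**(3/2)/7 (b(h) = (h*sqrt(h))/7 = h**(3/2)/7)
l = -34 (l = -19 - 15 = -34)
k(f, O) = 3*sqrt(3)*(f + 2*O)/7 (k(f, O) = ((O + O) + f)*(3**(3/2)/7) = (2*O + f)*((3*sqrt(3))/7) = (f + 2*O)*(3*sqrt(3)/7) = 3*sqrt(3)*(f + 2*O)/7)
(l*19)*k(-1, -6) = (-34*19)*(3*sqrt(3)*(-1 + 2*(-6))/7) = -1938*sqrt(3)*(-1 - 12)/7 = -1938*sqrt(3)*(-13)/7 = -(-25194)*sqrt(3)/7 = 25194*sqrt(3)/7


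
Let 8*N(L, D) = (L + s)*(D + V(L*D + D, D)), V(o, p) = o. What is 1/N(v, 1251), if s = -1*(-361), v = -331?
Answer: -4/6173685 ≈ -6.4791e-7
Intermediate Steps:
s = 361
N(L, D) = (361 + L)*(2*D + D*L)/8 (N(L, D) = ((L + 361)*(D + (L*D + D)))/8 = ((361 + L)*(D + (D*L + D)))/8 = ((361 + L)*(D + (D + D*L)))/8 = ((361 + L)*(2*D + D*L))/8 = (361 + L)*(2*D + D*L)/8)
1/N(v, 1251) = 1/((⅛)*1251*(722 + (-331)² + 363*(-331))) = 1/((⅛)*1251*(722 + 109561 - 120153)) = 1/((⅛)*1251*(-9870)) = 1/(-6173685/4) = -4/6173685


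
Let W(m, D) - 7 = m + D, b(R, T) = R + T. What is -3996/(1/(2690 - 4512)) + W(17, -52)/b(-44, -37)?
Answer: 589737700/81 ≈ 7.2807e+6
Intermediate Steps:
W(m, D) = 7 + D + m (W(m, D) = 7 + (m + D) = 7 + (D + m) = 7 + D + m)
-3996/(1/(2690 - 4512)) + W(17, -52)/b(-44, -37) = -3996/(1/(2690 - 4512)) + (7 - 52 + 17)/(-44 - 37) = -3996/(1/(-1822)) - 28/(-81) = -3996/(-1/1822) - 28*(-1/81) = -3996*(-1822) + 28/81 = 7280712 + 28/81 = 589737700/81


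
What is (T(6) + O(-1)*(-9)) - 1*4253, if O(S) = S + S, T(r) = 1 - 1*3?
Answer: -4237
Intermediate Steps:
T(r) = -2 (T(r) = 1 - 3 = -2)
O(S) = 2*S
(T(6) + O(-1)*(-9)) - 1*4253 = (-2 + (2*(-1))*(-9)) - 1*4253 = (-2 - 2*(-9)) - 4253 = (-2 + 18) - 4253 = 16 - 4253 = -4237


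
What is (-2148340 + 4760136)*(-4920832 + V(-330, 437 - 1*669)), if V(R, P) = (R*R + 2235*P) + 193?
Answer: -13921549135164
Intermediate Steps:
V(R, P) = 193 + R² + 2235*P (V(R, P) = (R² + 2235*P) + 193 = 193 + R² + 2235*P)
(-2148340 + 4760136)*(-4920832 + V(-330, 437 - 1*669)) = (-2148340 + 4760136)*(-4920832 + (193 + (-330)² + 2235*(437 - 1*669))) = 2611796*(-4920832 + (193 + 108900 + 2235*(437 - 669))) = 2611796*(-4920832 + (193 + 108900 + 2235*(-232))) = 2611796*(-4920832 + (193 + 108900 - 518520)) = 2611796*(-4920832 - 409427) = 2611796*(-5330259) = -13921549135164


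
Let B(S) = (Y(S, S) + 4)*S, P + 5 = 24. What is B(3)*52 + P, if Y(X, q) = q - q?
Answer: 643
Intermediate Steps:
Y(X, q) = 0
P = 19 (P = -5 + 24 = 19)
B(S) = 4*S (B(S) = (0 + 4)*S = 4*S)
B(3)*52 + P = (4*3)*52 + 19 = 12*52 + 19 = 624 + 19 = 643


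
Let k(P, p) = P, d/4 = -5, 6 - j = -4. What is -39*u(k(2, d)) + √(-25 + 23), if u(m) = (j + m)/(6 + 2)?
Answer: -117/2 + I*√2 ≈ -58.5 + 1.4142*I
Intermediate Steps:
j = 10 (j = 6 - 1*(-4) = 6 + 4 = 10)
d = -20 (d = 4*(-5) = -20)
u(m) = 5/4 + m/8 (u(m) = (10 + m)/(6 + 2) = (10 + m)/8 = (10 + m)*(⅛) = 5/4 + m/8)
-39*u(k(2, d)) + √(-25 + 23) = -39*(5/4 + (⅛)*2) + √(-25 + 23) = -39*(5/4 + ¼) + √(-2) = -39*3/2 + I*√2 = -117/2 + I*√2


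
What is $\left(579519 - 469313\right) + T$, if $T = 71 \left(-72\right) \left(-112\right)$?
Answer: $682750$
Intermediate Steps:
$T = 572544$ ($T = \left(-5112\right) \left(-112\right) = 572544$)
$\left(579519 - 469313\right) + T = \left(579519 - 469313\right) + 572544 = 110206 + 572544 = 682750$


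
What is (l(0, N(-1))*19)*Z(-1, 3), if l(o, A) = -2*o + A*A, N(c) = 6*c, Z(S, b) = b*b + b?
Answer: 8208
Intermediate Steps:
Z(S, b) = b + b² (Z(S, b) = b² + b = b + b²)
l(o, A) = A² - 2*o (l(o, A) = -2*o + A² = A² - 2*o)
(l(0, N(-1))*19)*Z(-1, 3) = (((6*(-1))² - 2*0)*19)*(3*(1 + 3)) = (((-6)² + 0)*19)*(3*4) = ((36 + 0)*19)*12 = (36*19)*12 = 684*12 = 8208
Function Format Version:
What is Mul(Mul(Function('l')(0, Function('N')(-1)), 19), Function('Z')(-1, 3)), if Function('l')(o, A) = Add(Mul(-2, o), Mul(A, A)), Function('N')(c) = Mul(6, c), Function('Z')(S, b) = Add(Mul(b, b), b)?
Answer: 8208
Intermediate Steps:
Function('Z')(S, b) = Add(b, Pow(b, 2)) (Function('Z')(S, b) = Add(Pow(b, 2), b) = Add(b, Pow(b, 2)))
Function('l')(o, A) = Add(Pow(A, 2), Mul(-2, o)) (Function('l')(o, A) = Add(Mul(-2, o), Pow(A, 2)) = Add(Pow(A, 2), Mul(-2, o)))
Mul(Mul(Function('l')(0, Function('N')(-1)), 19), Function('Z')(-1, 3)) = Mul(Mul(Add(Pow(Mul(6, -1), 2), Mul(-2, 0)), 19), Mul(3, Add(1, 3))) = Mul(Mul(Add(Pow(-6, 2), 0), 19), Mul(3, 4)) = Mul(Mul(Add(36, 0), 19), 12) = Mul(Mul(36, 19), 12) = Mul(684, 12) = 8208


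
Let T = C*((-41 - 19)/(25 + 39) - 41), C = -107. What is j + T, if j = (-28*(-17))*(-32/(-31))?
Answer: 2469419/496 ≈ 4978.7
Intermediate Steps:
j = 15232/31 (j = 476*(-32*(-1/31)) = 476*(32/31) = 15232/31 ≈ 491.35)
T = 71797/16 (T = -107*((-41 - 19)/(25 + 39) - 41) = -107*(-60/64 - 41) = -107*(-60*1/64 - 41) = -107*(-15/16 - 41) = -107*(-671/16) = 71797/16 ≈ 4487.3)
j + T = 15232/31 + 71797/16 = 2469419/496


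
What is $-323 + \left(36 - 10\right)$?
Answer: $-297$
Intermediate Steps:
$-323 + \left(36 - 10\right) = -323 + 26 = -297$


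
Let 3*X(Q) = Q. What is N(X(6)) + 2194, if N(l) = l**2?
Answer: 2198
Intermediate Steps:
X(Q) = Q/3
N(X(6)) + 2194 = ((1/3)*6)**2 + 2194 = 2**2 + 2194 = 4 + 2194 = 2198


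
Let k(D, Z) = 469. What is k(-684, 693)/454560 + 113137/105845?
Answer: 2059087841/1924516128 ≈ 1.0699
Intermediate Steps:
k(-684, 693)/454560 + 113137/105845 = 469/454560 + 113137/105845 = 2059087841/1924516128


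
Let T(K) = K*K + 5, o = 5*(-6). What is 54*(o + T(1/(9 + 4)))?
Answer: -228096/169 ≈ -1349.7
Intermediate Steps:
o = -30
T(K) = 5 + K² (T(K) = K² + 5 = 5 + K²)
54*(o + T(1/(9 + 4))) = 54*(-30 + (5 + (1/(9 + 4))²)) = 54*(-30 + (5 + (1/13)²)) = 54*(-30 + (5 + 1/169)) = 54*(-30 + 846/169) = 54*(-4224/169) = -228096/169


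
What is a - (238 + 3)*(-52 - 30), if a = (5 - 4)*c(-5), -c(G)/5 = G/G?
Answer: 19757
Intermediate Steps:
c(G) = -5 (c(G) = -5*G/G = -5*1 = -5)
a = -5 (a = (5 - 4)*(-5) = 1*(-5) = -5)
a - (238 + 3)*(-52 - 30) = -5 - (238 + 3)*(-52 - 30) = -5 - 241*(-82) = -5 - 1*(-19762) = -5 + 19762 = 19757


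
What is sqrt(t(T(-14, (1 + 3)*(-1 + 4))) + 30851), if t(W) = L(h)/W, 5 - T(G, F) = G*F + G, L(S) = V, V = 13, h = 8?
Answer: 5*sqrt(43153242)/187 ≈ 175.64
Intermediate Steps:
L(S) = 13
T(G, F) = 5 - G - F*G (T(G, F) = 5 - (G*F + G) = 5 - (F*G + G) = 5 - (G + F*G) = 5 + (-G - F*G) = 5 - G - F*G)
t(W) = 13/W
sqrt(t(T(-14, (1 + 3)*(-1 + 4))) + 30851) = sqrt(13/(5 - 1*(-14) - 1*(1 + 3)*(-1 + 4)*(-14)) + 30851) = sqrt(13/(5 + 14 - 1*4*3*(-14)) + 30851) = sqrt(13/(5 + 14 - 1*12*(-14)) + 30851) = sqrt(13/(5 + 14 + 168) + 30851) = sqrt(13/187 + 30851) = sqrt(5769150/187) = 5*sqrt(43153242)/187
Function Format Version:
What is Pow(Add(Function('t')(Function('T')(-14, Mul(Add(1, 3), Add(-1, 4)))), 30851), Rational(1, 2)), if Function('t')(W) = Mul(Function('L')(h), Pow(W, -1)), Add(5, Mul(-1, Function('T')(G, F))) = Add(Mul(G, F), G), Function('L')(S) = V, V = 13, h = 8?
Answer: Mul(Rational(5, 187), Pow(43153242, Rational(1, 2))) ≈ 175.64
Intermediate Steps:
Function('L')(S) = 13
Function('T')(G, F) = Add(5, Mul(-1, G), Mul(-1, F, G)) (Function('T')(G, F) = Add(5, Mul(-1, Add(Mul(G, F), G))) = Add(5, Mul(-1, Add(Mul(F, G), G))) = Add(5, Mul(-1, Add(G, Mul(F, G)))) = Add(5, Add(Mul(-1, G), Mul(-1, F, G))) = Add(5, Mul(-1, G), Mul(-1, F, G)))
Function('t')(W) = Mul(13, Pow(W, -1))
Pow(Add(Function('t')(Function('T')(-14, Mul(Add(1, 3), Add(-1, 4)))), 30851), Rational(1, 2)) = Pow(Add(Mul(13, Pow(Add(5, Mul(-1, -14), Mul(-1, Mul(Add(1, 3), Add(-1, 4)), -14)), -1)), 30851), Rational(1, 2)) = Pow(Add(Mul(13, Pow(Add(5, 14, Mul(-1, Mul(4, 3), -14)), -1)), 30851), Rational(1, 2)) = Pow(Add(Mul(13, Pow(Add(5, 14, Mul(-1, 12, -14)), -1)), 30851), Rational(1, 2)) = Pow(Add(Mul(13, Pow(Add(5, 14, 168), -1)), 30851), Rational(1, 2)) = Pow(Add(Mul(13, Pow(187, -1)), 30851), Rational(1, 2)) = Pow(Add(Mul(13, Rational(1, 187)), 30851), Rational(1, 2)) = Pow(Add(Rational(13, 187), 30851), Rational(1, 2)) = Pow(Rational(5769150, 187), Rational(1, 2)) = Mul(Rational(5, 187), Pow(43153242, Rational(1, 2)))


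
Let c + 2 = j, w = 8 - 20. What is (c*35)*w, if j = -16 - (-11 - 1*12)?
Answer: -2100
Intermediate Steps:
w = -12
j = 7 (j = -16 - (-11 - 12) = -16 - 1*(-23) = -16 + 23 = 7)
c = 5 (c = -2 + 7 = 5)
(c*35)*w = (5*35)*(-12) = 175*(-12) = -2100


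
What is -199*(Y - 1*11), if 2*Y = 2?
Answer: 1990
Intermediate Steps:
Y = 1 (Y = (½)*2 = 1)
-199*(Y - 1*11) = -199*(1 - 1*11) = -199*(1 - 11) = -199*(-10) = 1990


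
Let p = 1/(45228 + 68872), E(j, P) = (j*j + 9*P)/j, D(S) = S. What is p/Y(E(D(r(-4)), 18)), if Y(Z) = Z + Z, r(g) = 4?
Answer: 1/10154900 ≈ 9.8475e-8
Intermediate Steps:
E(j, P) = (j**2 + 9*P)/j
p = 1/114100 ≈ 8.7642e-6
Y(Z) = 2*Z
p/Y(E(D(r(-4)), 18)) = 1/(114100*((2*(4 + 9*18/4)))) = 1/(114100*((2*(4 + 9*18*(1/4))))) = 1/(114100*((2*(4 + 81/2)))) = 1/(114100*((2*(89/2)))) = (1/114100)/89 = (1/114100)*(1/89) = 1/10154900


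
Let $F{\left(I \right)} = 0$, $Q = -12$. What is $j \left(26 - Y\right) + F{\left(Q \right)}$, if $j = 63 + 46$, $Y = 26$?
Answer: $0$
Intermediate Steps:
$j = 109$
$j \left(26 - Y\right) + F{\left(Q \right)} = 109 \left(26 - 26\right) + 0 = 109 \cdot 0 + 0 = 0 + 0 = 0$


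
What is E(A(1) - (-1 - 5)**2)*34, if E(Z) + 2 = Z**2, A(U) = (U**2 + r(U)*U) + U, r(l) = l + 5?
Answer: 26588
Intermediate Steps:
r(l) = 5 + l
A(U) = U + U**2 + U*(5 + U) (A(U) = (U**2 + (5 + U)*U) + U = (U**2 + U*(5 + U)) + U = U + U**2 + U*(5 + U))
E(Z) = -2 + Z**2
E(A(1) - (-1 - 5)**2)*34 = (-2 + (2*1*(3 + 1) - (-1 - 5)**2)**2)*34 = (-2 + (2*1*4 - 1*(-6)**2)**2)*34 = (-2 + (8 - 1*36)**2)*34 = (-2 + (8 - 36)**2)*34 = (-2 + (-28)**2)*34 = (-2 + 784)*34 = 782*34 = 26588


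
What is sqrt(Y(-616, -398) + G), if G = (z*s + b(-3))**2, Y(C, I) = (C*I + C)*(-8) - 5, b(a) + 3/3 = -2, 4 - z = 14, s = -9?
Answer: 2*I*sqrt(487213) ≈ 1396.0*I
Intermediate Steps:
z = -10 (z = 4 - 1*14 = 4 - 14 = -10)
b(a) = -3 (b(a) = -1 - 2 = -3)
Y(C, I) = -5 - 8*C - 8*C*I (Y(C, I) = (C + C*I)*(-8) - 5 = (-8*C - 8*C*I) - 5 = -5 - 8*C - 8*C*I)
G = 7569 (G = (-10*(-9) - 3)**2 = (90 - 3)**2 = 87**2 = 7569)
sqrt(Y(-616, -398) + G) = sqrt((-5 - 8*(-616) - 8*(-616)*(-398)) + 7569) = sqrt((-5 + 4928 - 1961344) + 7569) = sqrt(-1956421 + 7569) = sqrt(-1948852) = 2*I*sqrt(487213)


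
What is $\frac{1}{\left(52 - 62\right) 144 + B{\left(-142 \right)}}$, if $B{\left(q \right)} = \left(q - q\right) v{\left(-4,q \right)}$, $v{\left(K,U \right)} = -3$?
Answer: $- \frac{1}{1440} \approx -0.00069444$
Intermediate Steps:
$B{\left(q \right)} = 0$ ($B{\left(q \right)} = \left(q - q\right) \left(-3\right) = 0 \left(-3\right) = 0$)
$\frac{1}{\left(52 - 62\right) 144 + B{\left(-142 \right)}} = \frac{1}{\left(52 - 62\right) 144 + 0} = \frac{1}{\left(-10\right) 144 + 0} = \frac{1}{-1440 + 0} = \frac{1}{-1440} = - \frac{1}{1440}$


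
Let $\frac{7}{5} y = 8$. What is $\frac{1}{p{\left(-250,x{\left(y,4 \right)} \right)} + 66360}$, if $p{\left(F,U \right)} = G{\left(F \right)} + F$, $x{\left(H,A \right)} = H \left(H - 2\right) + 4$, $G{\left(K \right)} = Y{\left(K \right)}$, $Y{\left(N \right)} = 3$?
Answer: $\frac{1}{66113} \approx 1.5126 \cdot 10^{-5}$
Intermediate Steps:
$y = \frac{40}{7}$ ($y = \frac{5}{7} \cdot 8 = \frac{40}{7} \approx 5.7143$)
$G{\left(K \right)} = 3$
$x{\left(H,A \right)} = 4 + H \left(-2 + H\right)$ ($x{\left(H,A \right)} = H \left(H - 2\right) + 4 = H \left(-2 + H\right) + 4 = 4 + H \left(-2 + H\right)$)
$p{\left(F,U \right)} = 3 + F$
$\frac{1}{p{\left(-250,x{\left(y,4 \right)} \right)} + 66360} = \frac{1}{\left(3 - 250\right) + 66360} = \frac{1}{-247 + 66360} = \frac{1}{66113}$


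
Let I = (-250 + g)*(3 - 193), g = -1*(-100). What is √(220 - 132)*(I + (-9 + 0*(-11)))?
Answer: 56982*√22 ≈ 2.6727e+5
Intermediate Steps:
g = 100
I = 28500 (I = (-250 + 100)*(3 - 193) = -150*(-190) = 28500)
√(220 - 132)*(I + (-9 + 0*(-11))) = √(220 - 132)*(28500 + (-9 + 0*(-11))) = √88*(28500 + (-9 + 0)) = (2*√22)*(28500 - 9) = (2*√22)*28491 = 56982*√22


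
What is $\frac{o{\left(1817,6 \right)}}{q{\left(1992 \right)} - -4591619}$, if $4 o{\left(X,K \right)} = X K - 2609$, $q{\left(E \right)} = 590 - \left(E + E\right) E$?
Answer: $- \frac{8293}{13375676} \approx -0.00062001$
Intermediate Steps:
$q{\left(E \right)} = 590 - 2 E^{2}$ ($q{\left(E \right)} = 590 - 2 E E = 590 - 2 E^{2}$)
$o{\left(X,K \right)} = - \frac{2609}{4} + \frac{K X}{4}$ ($o{\left(X,K \right)} = \frac{X K - 2609}{4} = \frac{K X - 2609}{4} = \frac{-2609 + K X}{4} = - \frac{2609}{4} + \frac{K X}{4}$)
$\frac{o{\left(1817,6 \right)}}{q{\left(1992 \right)} - -4591619} = \frac{- \frac{2609}{4} + \frac{1}{4} \cdot 6 \cdot 1817}{\left(590 - 2 \cdot 1992^{2}\right) - -4591619} = \frac{- \frac{2609}{4} + \frac{5451}{2}}{\left(590 - 7936128\right) + 4591619} = \frac{8293}{4 \left(\left(590 - 7936128\right) + 4591619\right)} = \frac{8293}{4 \left(-7935538 + 4591619\right)} = \frac{8293}{4 \left(-3343919\right)} = \frac{8293}{4} \left(- \frac{1}{3343919}\right) = - \frac{8293}{13375676}$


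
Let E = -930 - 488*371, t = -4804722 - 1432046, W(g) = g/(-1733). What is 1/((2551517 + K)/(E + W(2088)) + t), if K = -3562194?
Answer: -315369962/1966887535659575 ≈ -1.6034e-7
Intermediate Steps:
W(g) = -g/1733 (W(g) = g*(-1/1733) = -g/1733)
t = -6236768
E = -181978 (E = -930 - 181048 = -181978)
1/((2551517 + K)/(E + W(2088)) + t) = 1/((2551517 - 3562194)/(-181978 - 1/1733*2088) - 6236768) = 1/(-1010677/(-181978 - 2088/1733) - 6236768) = 1/(-1010677/(-315369962/1733) - 6236768) = 1/(-1010677*(-1733/315369962) - 6236768) = 1/(1751503241/315369962 - 6236768) = 1/(-1966887535659575/315369962) = -315369962/1966887535659575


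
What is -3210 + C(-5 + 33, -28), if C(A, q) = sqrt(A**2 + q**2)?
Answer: -3210 + 28*sqrt(2) ≈ -3170.4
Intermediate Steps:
-3210 + C(-5 + 33, -28) = -3210 + sqrt((-5 + 33)**2 + (-28)**2) = -3210 + sqrt(28**2 + 784) = -3210 + sqrt(784 + 784) = -3210 + sqrt(1568) = -3210 + 28*sqrt(2)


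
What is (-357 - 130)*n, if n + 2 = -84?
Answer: 41882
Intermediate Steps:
n = -86 (n = -2 - 84 = -86)
(-357 - 130)*n = (-357 - 130)*(-86) = -487*(-86) = 41882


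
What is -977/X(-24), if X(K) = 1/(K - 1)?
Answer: 24425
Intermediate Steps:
X(K) = 1/(-1 + K)
-977/X(-24) = -977/(1/(-1 - 24)) = -977/(1/(-25)) = -977/(-1/25) = -977*(-25) = 24425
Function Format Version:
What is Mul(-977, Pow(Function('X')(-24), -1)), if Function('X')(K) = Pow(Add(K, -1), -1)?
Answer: 24425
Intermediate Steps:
Function('X')(K) = Pow(Add(-1, K), -1)
Mul(-977, Pow(Function('X')(-24), -1)) = Mul(-977, Pow(Pow(Add(-1, -24), -1), -1)) = Mul(-977, Pow(Pow(-25, -1), -1)) = Mul(-977, Pow(Rational(-1, 25), -1)) = Mul(-977, -25) = 24425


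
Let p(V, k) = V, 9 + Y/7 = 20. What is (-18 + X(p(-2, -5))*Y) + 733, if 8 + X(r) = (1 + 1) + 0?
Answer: 253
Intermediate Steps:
Y = 77 (Y = -63 + 7*20 = -63 + 140 = 77)
X(r) = -6 (X(r) = -8 + ((1 + 1) + 0) = -8 + (2 + 0) = -8 + 2 = -6)
(-18 + X(p(-2, -5))*Y) + 733 = (-18 - 6*77) + 733 = (-18 - 462) + 733 = -480 + 733 = 253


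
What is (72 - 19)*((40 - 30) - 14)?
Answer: -212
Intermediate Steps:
(72 - 19)*((40 - 30) - 14) = 53*(10 - 14) = 53*(-4) = -212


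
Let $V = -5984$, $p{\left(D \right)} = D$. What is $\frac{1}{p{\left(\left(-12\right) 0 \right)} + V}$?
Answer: $- \frac{1}{5984} \approx -0.00016711$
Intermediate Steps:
$\frac{1}{p{\left(\left(-12\right) 0 \right)} + V} = \frac{1}{\left(-12\right) 0 - 5984} = \frac{1}{0 - 5984} = \frac{1}{-5984} = - \frac{1}{5984}$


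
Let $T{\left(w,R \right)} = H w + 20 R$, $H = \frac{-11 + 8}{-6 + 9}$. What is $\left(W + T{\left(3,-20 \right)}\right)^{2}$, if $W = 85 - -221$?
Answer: $9409$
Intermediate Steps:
$H = -1$ ($H = - \frac{3}{3} = \left(-3\right) \frac{1}{3} = -1$)
$T{\left(w,R \right)} = - w + 20 R$
$W = 306$ ($W = 85 + 221 = 306$)
$\left(W + T{\left(3,-20 \right)}\right)^{2} = \left(306 + \left(\left(-1\right) 3 + 20 \left(-20\right)\right)\right)^{2} = \left(306 - 403\right)^{2} = \left(-97\right)^{2} = 9409$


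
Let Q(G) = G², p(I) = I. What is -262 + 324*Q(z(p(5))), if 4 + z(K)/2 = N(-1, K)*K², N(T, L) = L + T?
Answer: 11943674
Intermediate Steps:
z(K) = -8 + 2*K²*(-1 + K) (z(K) = -8 + 2*((K - 1)*K²) = -8 + 2*((-1 + K)*K²) = -8 + 2*(K²*(-1 + K)) = -8 + 2*K²*(-1 + K))
-262 + 324*Q(z(p(5))) = -262 + 324*(-8 + 2*5²*(-1 + 5))² = -262 + 324*(-8 + 2*25*4)² = -262 + 324*(-8 + 200)² = -262 + 324*192² = -262 + 324*36864 = -262 + 11943936 = 11943674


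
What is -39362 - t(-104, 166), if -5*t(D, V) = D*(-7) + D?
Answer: -196186/5 ≈ -39237.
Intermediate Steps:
t(D, V) = 6*D/5 (t(D, V) = -(D*(-7) + D)/5 = -(-7*D + D)/5 = -(-6)*D/5 = 6*D/5)
-39362 - t(-104, 166) = -39362 - 6*(-104)/5 = -39362 - 1*(-624/5) = -39362 + 624/5 = -196186/5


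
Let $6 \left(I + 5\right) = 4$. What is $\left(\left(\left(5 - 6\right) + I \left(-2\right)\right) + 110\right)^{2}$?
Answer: $\frac{124609}{9} \approx 13845.0$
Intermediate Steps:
$I = - \frac{13}{3}$ ($I = -5 + \frac{1}{6} \cdot 4 = -5 + \frac{2}{3} = - \frac{13}{3} \approx -4.3333$)
$\left(\left(\left(5 - 6\right) + I \left(-2\right)\right) + 110\right)^{2} = \left(\left(\left(5 - 6\right) - - \frac{26}{3}\right) + 110\right)^{2} = \left(\left(\left(5 - 6\right) + \frac{26}{3}\right) + 110\right)^{2} = \left(\left(-1 + \frac{26}{3}\right) + 110\right)^{2} = \left(\frac{23}{3} + 110\right)^{2} = \left(\frac{353}{3}\right)^{2} = \frac{124609}{9}$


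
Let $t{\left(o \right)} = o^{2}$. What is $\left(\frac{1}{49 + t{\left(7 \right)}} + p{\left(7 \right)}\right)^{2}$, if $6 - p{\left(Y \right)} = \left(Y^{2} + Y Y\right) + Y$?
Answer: $\frac{94109401}{9604} \approx 9799.0$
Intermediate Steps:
$p{\left(Y \right)} = 6 - Y - 2 Y^{2}$ ($p{\left(Y \right)} = 6 - \left(\left(Y^{2} + Y Y\right) + Y\right) = 6 - \left(\left(Y^{2} + Y^{2}\right) + Y\right) = 6 - \left(2 Y^{2} + Y\right) = 6 - \left(Y + 2 Y^{2}\right) = 6 - Y - 2 Y^{2}$)
$\left(\frac{1}{49 + t{\left(7 \right)}} + p{\left(7 \right)}\right)^{2} = \left(\frac{1}{49 + 7^{2}} - \left(1 + 98\right)\right)^{2} = \left(\frac{1}{49 + 49} - 99\right)^{2} = \left(\frac{1}{98} - 99\right)^{2} = \left(- \frac{9701}{98}\right)^{2} = \frac{94109401}{9604}$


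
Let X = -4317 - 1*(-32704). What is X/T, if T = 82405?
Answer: 28387/82405 ≈ 0.34448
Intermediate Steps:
X = 28387 (X = -4317 + 32704 = 28387)
X/T = 28387/82405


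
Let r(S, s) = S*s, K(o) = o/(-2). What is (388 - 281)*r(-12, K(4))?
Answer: 2568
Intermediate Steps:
K(o) = -o/2 (K(o) = o*(-½) = -o/2)
(388 - 281)*r(-12, K(4)) = (388 - 281)*(-(-6)*4) = 107*(-12*(-2)) = 107*24 = 2568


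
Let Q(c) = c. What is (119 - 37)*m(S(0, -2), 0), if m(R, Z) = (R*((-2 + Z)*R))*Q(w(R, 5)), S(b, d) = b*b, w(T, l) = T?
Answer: 0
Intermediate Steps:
S(b, d) = b²
m(R, Z) = R³*(-2 + Z) (m(R, Z) = (R*((-2 + Z)*R))*R = (R*(R*(-2 + Z)))*R = (R²*(-2 + Z))*R = R³*(-2 + Z))
(119 - 37)*m(S(0, -2), 0) = (119 - 37)*((0²)³*(-2 + 0)) = 82*(0³*(-2)) = 82*(0*(-2)) = 82*0 = 0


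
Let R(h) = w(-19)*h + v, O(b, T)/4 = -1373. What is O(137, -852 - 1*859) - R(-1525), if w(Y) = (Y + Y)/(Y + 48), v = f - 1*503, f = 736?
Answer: -223975/29 ≈ -7723.3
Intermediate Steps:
v = 233 (v = 736 - 1*503 = 736 - 503 = 233)
w(Y) = 2*Y/(48 + Y) (w(Y) = (2*Y)/(48 + Y) = 2*Y/(48 + Y))
O(b, T) = -5492 (O(b, T) = 4*(-1373) = -5492)
R(h) = 233 - 38*h/29 (R(h) = (2*(-19)/(48 - 19))*h + 233 = (2*(-19)/29)*h + 233 = (2*(-19)*(1/29))*h + 233 = -38*h/29 + 233 = 233 - 38*h/29)
O(137, -852 - 1*859) - R(-1525) = -5492 - (233 - 38/29*(-1525)) = -5492 - (233 + 57950/29) = -5492 - 1*64707/29 = -5492 - 64707/29 = -223975/29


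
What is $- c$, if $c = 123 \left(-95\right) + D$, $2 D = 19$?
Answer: $\frac{23351}{2} \approx 11676.0$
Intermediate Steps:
$D = \frac{19}{2}$ ($D = \frac{1}{2} \cdot 19 = \frac{19}{2} \approx 9.5$)
$c = - \frac{23351}{2}$ ($c = 123 \left(-95\right) + \frac{19}{2} = -11685 + \frac{19}{2} = - \frac{23351}{2} \approx -11676.0$)
$- c = \left(-1\right) \left(- \frac{23351}{2}\right) = \frac{23351}{2}$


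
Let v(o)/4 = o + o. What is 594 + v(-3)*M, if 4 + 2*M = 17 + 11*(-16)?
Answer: 2550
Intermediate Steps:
v(o) = 8*o (v(o) = 4*(o + o) = 4*(2*o) = 8*o)
M = -163/2 (M = -2 + (17 + 11*(-16))/2 = -2 + (17 - 176)/2 = -2 + (1/2)*(-159) = -2 - 159/2 = -163/2 ≈ -81.500)
594 + v(-3)*M = 594 + (8*(-3))*(-163/2) = 594 - 24*(-163/2) = 594 + 1956 = 2550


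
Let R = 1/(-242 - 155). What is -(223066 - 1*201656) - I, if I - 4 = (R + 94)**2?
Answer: -4767597615/157609 ≈ -30250.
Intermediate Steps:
R = -1/397 (R = 1/(-397) = -1/397 ≈ -0.0025189)
I = 1393188925/157609 (I = 4 + (-1/397 + 94)**2 = 4 + (37317/397)**2 = 4 + 1392558489/157609 = 1393188925/157609 ≈ 8839.5)
-(223066 - 1*201656) - I = -(223066 - 1*201656) - 1*1393188925/157609 = -(223066 - 201656) - 1393188925/157609 = -1*21410 - 1393188925/157609 = -21410 - 1393188925/157609 = -4767597615/157609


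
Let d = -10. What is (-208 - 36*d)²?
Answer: 23104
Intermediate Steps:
(-208 - 36*d)² = (-208 - 36*(-10))² = (-208 + 360)² = 152² = 23104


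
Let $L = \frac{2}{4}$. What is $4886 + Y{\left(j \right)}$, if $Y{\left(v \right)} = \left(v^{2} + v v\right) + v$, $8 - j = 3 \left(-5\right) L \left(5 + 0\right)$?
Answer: $9072$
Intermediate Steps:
$L = \frac{1}{2}$ ($L = 2 \cdot \frac{1}{4} = \frac{1}{2} \approx 0.5$)
$j = \frac{91}{2}$ ($j = 8 - 3 \left(-5\right) \frac{5 + 0}{2} = 8 - - 15 \cdot \frac{1}{2} \cdot 5 = 8 - \left(-15\right) \frac{5}{2} = 8 - - \frac{75}{2} = 8 + \frac{75}{2} = \frac{91}{2} \approx 45.5$)
$Y{\left(v \right)} = v + 2 v^{2}$ ($Y{\left(v \right)} = \left(v^{2} + v^{2}\right) + v = 2 v^{2} + v = v + 2 v^{2}$)
$4886 + Y{\left(j \right)} = 4886 + \frac{91 \left(1 + 2 \cdot \frac{91}{2}\right)}{2} = 4886 + \frac{91 \left(1 + 91\right)}{2} = 4886 + \frac{91}{2} \cdot 92 = 4886 + 4186 = 9072$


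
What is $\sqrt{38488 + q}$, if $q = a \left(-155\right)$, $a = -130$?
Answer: $\sqrt{58638} \approx 242.15$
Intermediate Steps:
$q = 20150$ ($q = \left(-130\right) \left(-155\right) = 20150$)
$\sqrt{38488 + q} = \sqrt{38488 + 20150} = \sqrt{58638}$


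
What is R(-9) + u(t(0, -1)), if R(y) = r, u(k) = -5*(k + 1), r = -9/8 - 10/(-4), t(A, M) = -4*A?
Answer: -29/8 ≈ -3.6250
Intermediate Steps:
r = 11/8 (r = -9*1/8 - 10*(-1/4) = -9/8 + 5/2 = 11/8 ≈ 1.3750)
u(k) = -5 - 5*k (u(k) = -5*(1 + k) = -5 - 5*k)
R(y) = 11/8
R(-9) + u(t(0, -1)) = 11/8 + (-5 - (-20)*0) = 11/8 + (-5 - 5*0) = 11/8 + (-5 + 0) = 11/8 - 5 = -29/8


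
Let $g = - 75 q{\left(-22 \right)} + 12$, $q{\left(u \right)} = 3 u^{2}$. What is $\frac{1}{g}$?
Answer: $- \frac{1}{108888} \approx -9.1837 \cdot 10^{-6}$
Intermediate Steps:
$g = -108888$ ($g = - 75 \cdot 3 \left(-22\right)^{2} + 12 = - 75 \cdot 3 \cdot 484 + 12 = \left(-75\right) 1452 + 12 = -108900 + 12 = -108888$)
$\frac{1}{g} = \frac{1}{-108888} = - \frac{1}{108888}$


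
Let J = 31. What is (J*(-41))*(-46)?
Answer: 58466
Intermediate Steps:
(J*(-41))*(-46) = (31*(-41))*(-46) = -1271*(-46) = 58466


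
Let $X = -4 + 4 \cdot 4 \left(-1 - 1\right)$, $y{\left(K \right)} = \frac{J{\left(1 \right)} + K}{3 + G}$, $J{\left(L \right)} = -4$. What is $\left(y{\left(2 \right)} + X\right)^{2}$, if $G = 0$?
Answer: $\frac{12100}{9} \approx 1344.4$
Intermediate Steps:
$y{\left(K \right)} = - \frac{4}{3} + \frac{K}{3}$ ($y{\left(K \right)} = \frac{-4 + K}{3 + 0} = \frac{-4 + K}{3} = \left(-4 + K\right) \frac{1}{3} = - \frac{4}{3} + \frac{K}{3}$)
$X = -36$ ($X = -4 + 4 \cdot 4 \left(-2\right) = -4 + 4 \left(-8\right) = -4 - 32 = -36$)
$\left(y{\left(2 \right)} + X\right)^{2} = \left(\left(- \frac{4}{3} + \frac{1}{3} \cdot 2\right) - 36\right)^{2} = \left(\left(- \frac{4}{3} + \frac{2}{3}\right) - 36\right)^{2} = \left(- \frac{2}{3} - 36\right)^{2} = \left(- \frac{110}{3}\right)^{2} = \frac{12100}{9}$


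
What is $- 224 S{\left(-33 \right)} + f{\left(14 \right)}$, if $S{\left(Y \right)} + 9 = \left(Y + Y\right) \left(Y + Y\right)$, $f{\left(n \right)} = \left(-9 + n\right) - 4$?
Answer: $-973727$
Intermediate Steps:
$f{\left(n \right)} = -13 + n$
$S{\left(Y \right)} = -9 + 4 Y^{2}$ ($S{\left(Y \right)} = -9 + \left(Y + Y\right) \left(Y + Y\right) = -9 + 2 Y 2 Y = -9 + 4 Y^{2}$)
$- 224 S{\left(-33 \right)} + f{\left(14 \right)} = - 224 \left(-9 + 4 \left(-33\right)^{2}\right) + \left(-13 + 14\right) = - 224 \left(-9 + 4 \cdot 1089\right) + 1 = - 224 \left(-9 + 4356\right) + 1 = \left(-224\right) 4347 + 1 = -973728 + 1 = -973727$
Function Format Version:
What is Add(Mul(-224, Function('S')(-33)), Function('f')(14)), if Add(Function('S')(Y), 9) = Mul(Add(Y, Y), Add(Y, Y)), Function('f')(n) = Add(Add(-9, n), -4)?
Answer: -973727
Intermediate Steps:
Function('f')(n) = Add(-13, n)
Function('S')(Y) = Add(-9, Mul(4, Pow(Y, 2))) (Function('S')(Y) = Add(-9, Mul(Add(Y, Y), Add(Y, Y))) = Add(-9, Mul(Mul(2, Y), Mul(2, Y))) = Add(-9, Mul(4, Pow(Y, 2))))
Add(Mul(-224, Function('S')(-33)), Function('f')(14)) = Add(Mul(-224, Add(-9, Mul(4, Pow(-33, 2)))), Add(-13, 14)) = Add(Mul(-224, Add(-9, Mul(4, 1089))), 1) = Add(Mul(-224, Add(-9, 4356)), 1) = Add(Mul(-224, 4347), 1) = Add(-973728, 1) = -973727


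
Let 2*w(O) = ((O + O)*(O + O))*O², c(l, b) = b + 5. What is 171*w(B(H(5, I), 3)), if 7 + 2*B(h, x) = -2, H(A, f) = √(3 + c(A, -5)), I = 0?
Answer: 1121931/8 ≈ 1.4024e+5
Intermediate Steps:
c(l, b) = 5 + b
H(A, f) = √3 (H(A, f) = √(3 + (5 - 5)) = √(3 + 0) = √3)
B(h, x) = -9/2 (B(h, x) = -7/2 + (½)*(-2) = -7/2 - 1 = -9/2)
w(O) = 2*O⁴ (w(O) = (((O + O)*(O + O))*O²)/2 = (((2*O)*(2*O))*O²)/2 = ((4*O²)*O²)/2 = (4*O⁴)/2 = 2*O⁴)
171*w(B(H(5, I), 3)) = 171*(2*(-9/2)⁴) = 171*(2*(6561/16)) = 171*(6561/8) = 1121931/8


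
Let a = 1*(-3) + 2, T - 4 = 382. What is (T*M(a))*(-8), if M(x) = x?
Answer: 3088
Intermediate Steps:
T = 386 (T = 4 + 382 = 386)
a = -1 (a = -3 + 2 = -1)
(T*M(a))*(-8) = (386*(-1))*(-8) = -386*(-8) = 3088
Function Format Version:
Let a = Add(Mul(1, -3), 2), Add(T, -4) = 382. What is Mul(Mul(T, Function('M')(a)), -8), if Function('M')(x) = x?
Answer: 3088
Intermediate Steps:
T = 386 (T = Add(4, 382) = 386)
a = -1 (a = Add(-3, 2) = -1)
Mul(Mul(T, Function('M')(a)), -8) = Mul(Mul(386, -1), -8) = Mul(-386, -8) = 3088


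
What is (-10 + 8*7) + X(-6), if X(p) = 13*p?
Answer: -32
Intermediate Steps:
(-10 + 8*7) + X(-6) = (-10 + 8*7) + 13*(-6) = (-10 + 56) - 78 = 46 - 78 = -32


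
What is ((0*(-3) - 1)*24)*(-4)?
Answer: 96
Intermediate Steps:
((0*(-3) - 1)*24)*(-4) = ((0 - 1)*24)*(-4) = -1*24*(-4) = -24*(-4) = 96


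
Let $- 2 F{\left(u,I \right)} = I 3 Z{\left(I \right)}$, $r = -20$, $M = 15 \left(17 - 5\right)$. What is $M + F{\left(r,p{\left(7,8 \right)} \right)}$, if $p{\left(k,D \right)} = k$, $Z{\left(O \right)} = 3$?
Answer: $\frac{297}{2} \approx 148.5$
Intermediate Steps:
$M = 180$ ($M = 15 \cdot 12 = 180$)
$F{\left(u,I \right)} = - \frac{9 I}{2}$ ($F{\left(u,I \right)} = - \frac{I 3 \cdot 3}{2} = - \frac{3 I 3}{2} = - \frac{9 I}{2}$)
$M + F{\left(r,p{\left(7,8 \right)} \right)} = 180 - \frac{63}{2} = \frac{297}{2}$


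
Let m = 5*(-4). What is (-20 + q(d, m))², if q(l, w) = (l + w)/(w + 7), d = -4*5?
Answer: 48400/169 ≈ 286.39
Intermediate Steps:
d = -20
m = -20
q(l, w) = (l + w)/(7 + w)
(-20 + q(d, m))² = (-20 + (-20 - 20)/(7 - 20))² = (-20 - 40/(-13))² = (-20 - 1/13*(-40))² = (-20 + 40/13)² = (-220/13)² = 48400/169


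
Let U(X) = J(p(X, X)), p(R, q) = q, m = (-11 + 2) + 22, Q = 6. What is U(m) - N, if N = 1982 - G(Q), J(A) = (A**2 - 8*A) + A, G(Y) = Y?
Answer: -1898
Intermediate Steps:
m = 13 (m = -9 + 22 = 13)
J(A) = A**2 - 7*A
U(X) = X*(-7 + X)
N = 1976 (N = 1982 - 1*6 = 1982 - 6 = 1976)
U(m) - N = 13*(-7 + 13) - 1*1976 = 13*6 - 1976 = 78 - 1976 = -1898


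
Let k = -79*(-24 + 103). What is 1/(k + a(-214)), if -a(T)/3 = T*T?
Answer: -1/143629 ≈ -6.9624e-6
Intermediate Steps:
a(T) = -3*T² (a(T) = -3*T*T = -3*T²)
k = -6241 (k = -79*79 = -6241)
1/(k + a(-214)) = 1/(-6241 - 3*(-214)²) = 1/(-6241 - 3*45796) = 1/(-6241 - 137388) = 1/(-143629) = -1/143629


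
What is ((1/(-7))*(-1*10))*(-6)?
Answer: -60/7 ≈ -8.5714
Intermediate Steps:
((1/(-7))*(-1*10))*(-6) = ((1*(-⅐))*(-10))*(-6) = -⅐*(-10)*(-6) = (10/7)*(-6) = -60/7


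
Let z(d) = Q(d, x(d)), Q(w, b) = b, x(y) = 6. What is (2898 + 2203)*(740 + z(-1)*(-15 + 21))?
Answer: 3958376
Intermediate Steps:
z(d) = 6
(2898 + 2203)*(740 + z(-1)*(-15 + 21)) = (2898 + 2203)*(740 + 6*(-15 + 21)) = 5101*(740 + 6*6) = 5101*(740 + 36) = 5101*776 = 3958376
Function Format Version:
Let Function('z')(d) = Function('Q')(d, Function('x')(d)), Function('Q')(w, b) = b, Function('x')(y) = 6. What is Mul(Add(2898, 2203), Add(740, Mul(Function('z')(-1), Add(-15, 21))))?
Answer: 3958376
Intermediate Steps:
Function('z')(d) = 6
Mul(Add(2898, 2203), Add(740, Mul(Function('z')(-1), Add(-15, 21)))) = Mul(Add(2898, 2203), Add(740, Mul(6, Add(-15, 21)))) = Mul(5101, Add(740, Mul(6, 6))) = Mul(5101, Add(740, 36)) = Mul(5101, 776) = 3958376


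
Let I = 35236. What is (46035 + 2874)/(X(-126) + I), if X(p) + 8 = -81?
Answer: 6987/5021 ≈ 1.3916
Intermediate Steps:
X(p) = -89 (X(p) = -8 - 81 = -89)
(46035 + 2874)/(X(-126) + I) = (46035 + 2874)/(-89 + 35236) = 48909/35147 = 48909*(1/35147) = 6987/5021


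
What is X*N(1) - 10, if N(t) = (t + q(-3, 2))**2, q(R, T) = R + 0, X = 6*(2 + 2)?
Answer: 86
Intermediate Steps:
X = 24 (X = 6*4 = 24)
q(R, T) = R
N(t) = (-3 + t)**2 (N(t) = (t - 3)**2 = (-3 + t)**2)
X*N(1) - 10 = 24*(-3 + 1)**2 - 10 = 24*(-2)**2 - 10 = 24*4 - 10 = 96 - 10 = 86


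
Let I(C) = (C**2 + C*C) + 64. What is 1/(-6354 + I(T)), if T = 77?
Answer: 1/5568 ≈ 0.00017960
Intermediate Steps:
I(C) = 64 + 2*C**2 (I(C) = (C**2 + C**2) + 64 = 2*C**2 + 64 = 64 + 2*C**2)
1/(-6354 + I(T)) = 1/(-6354 + (64 + 2*77**2)) = 1/(-6354 + (64 + 2*5929)) = 1/(-6354 + (64 + 11858)) = 1/(-6354 + 11922) = 1/5568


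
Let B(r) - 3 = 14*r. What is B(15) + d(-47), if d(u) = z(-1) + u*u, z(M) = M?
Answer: 2421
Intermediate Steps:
B(r) = 3 + 14*r
d(u) = -1 + u² (d(u) = -1 + u*u = -1 + u²)
B(15) + d(-47) = (3 + 14*15) + (-1 + (-47)²) = (3 + 210) + (-1 + 2209) = 213 + 2208 = 2421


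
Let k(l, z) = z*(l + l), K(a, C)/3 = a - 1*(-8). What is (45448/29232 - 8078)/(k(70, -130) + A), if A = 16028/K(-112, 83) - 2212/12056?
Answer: 578156485621/1306546965444 ≈ 0.44251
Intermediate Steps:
K(a, C) = 24 + 3*a (K(a, C) = 3*(a - 1*(-8)) = 3*(a + 8) = 3*(8 + a) = 24 + 3*a)
k(l, z) = 2*l*z (k(l, z) = z*(2*l) = 2*l*z)
A = -3030058/58773 (A = 16028/(24 + 3*(-112)) - 2212/12056 = 16028/(24 - 336) - 2212*1/12056 = 16028/(-312) - 553/3014 = 16028*(-1/312) - 553/3014 = -4007/78 - 553/3014 = -3030058/58773 ≈ -51.555)
(45448/29232 - 8078)/(k(70, -130) + A) = (45448/29232 - 8078)/(2*70*(-130) - 3030058/58773) = (45448*(1/29232) - 8078)/(-18200 - 3030058/58773) = (5681/3654 - 8078)/(-1072698658/58773) = -29511331/3654*(-58773/1072698658) = 578156485621/1306546965444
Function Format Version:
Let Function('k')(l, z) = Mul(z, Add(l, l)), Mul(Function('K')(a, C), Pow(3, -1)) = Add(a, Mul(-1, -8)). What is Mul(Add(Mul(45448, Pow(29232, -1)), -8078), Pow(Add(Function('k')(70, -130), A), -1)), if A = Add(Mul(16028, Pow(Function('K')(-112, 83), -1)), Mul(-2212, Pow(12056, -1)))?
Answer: Rational(578156485621, 1306546965444) ≈ 0.44251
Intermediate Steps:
Function('K')(a, C) = Add(24, Mul(3, a)) (Function('K')(a, C) = Mul(3, Add(a, Mul(-1, -8))) = Mul(3, Add(a, 8)) = Mul(3, Add(8, a)) = Add(24, Mul(3, a)))
Function('k')(l, z) = Mul(2, l, z) (Function('k')(l, z) = Mul(z, Mul(2, l)) = Mul(2, l, z))
A = Rational(-3030058, 58773) (A = Add(Mul(16028, Pow(Add(24, Mul(3, -112)), -1)), Mul(-2212, Pow(12056, -1))) = Add(Mul(16028, Pow(Add(24, -336), -1)), Mul(-2212, Rational(1, 12056))) = Add(Mul(16028, Pow(-312, -1)), Rational(-553, 3014)) = Add(Mul(16028, Rational(-1, 312)), Rational(-553, 3014)) = Add(Rational(-4007, 78), Rational(-553, 3014)) = Rational(-3030058, 58773) ≈ -51.555)
Mul(Add(Mul(45448, Pow(29232, -1)), -8078), Pow(Add(Function('k')(70, -130), A), -1)) = Mul(Add(Mul(45448, Pow(29232, -1)), -8078), Pow(Add(Mul(2, 70, -130), Rational(-3030058, 58773)), -1)) = Mul(Add(Mul(45448, Rational(1, 29232)), -8078), Pow(Add(-18200, Rational(-3030058, 58773)), -1)) = Mul(Add(Rational(5681, 3654), -8078), Pow(Rational(-1072698658, 58773), -1)) = Mul(Rational(-29511331, 3654), Rational(-58773, 1072698658)) = Rational(578156485621, 1306546965444)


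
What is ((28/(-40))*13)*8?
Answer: -364/5 ≈ -72.800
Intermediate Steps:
((28/(-40))*13)*8 = ((28*(-1/40))*13)*8 = -7/10*13*8 = -91/10*8 = -364/5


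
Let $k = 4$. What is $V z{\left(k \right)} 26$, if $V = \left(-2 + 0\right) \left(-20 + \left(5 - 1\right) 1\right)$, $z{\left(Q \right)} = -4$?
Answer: $-3328$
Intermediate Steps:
$V = 32$ ($V = - 2 \left(-20 + 4 \cdot 1\right) = - 2 \left(-20 + 4\right) = \left(-2\right) \left(-16\right) = 32$)
$V z{\left(k \right)} 26 = 32 \left(-4\right) 26 = \left(-128\right) 26 = -3328$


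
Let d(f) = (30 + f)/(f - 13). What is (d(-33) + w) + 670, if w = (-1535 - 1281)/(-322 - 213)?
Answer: 16619841/24610 ≈ 675.33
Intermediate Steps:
d(f) = (30 + f)/(-13 + f)
w = 2816/535 (w = -2816/(-535) = -2816*(-1/535) = 2816/535 ≈ 5.2635)
(d(-33) + w) + 670 = ((30 - 33)/(-13 - 33) + 2816/535) + 670 = (-3/(-46) + 2816/535) + 670 = (-1/46*(-3) + 2816/535) + 670 = (3/46 + 2816/535) + 670 = 131141/24610 + 670 = 16619841/24610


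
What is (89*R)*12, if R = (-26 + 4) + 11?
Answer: -11748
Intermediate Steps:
R = -11 (R = -22 + 11 = -11)
(89*R)*12 = (89*(-11))*12 = -979*12 = -11748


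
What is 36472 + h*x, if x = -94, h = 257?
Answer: 12314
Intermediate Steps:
36472 + h*x = 36472 + 257*(-94) = 36472 - 24158 = 12314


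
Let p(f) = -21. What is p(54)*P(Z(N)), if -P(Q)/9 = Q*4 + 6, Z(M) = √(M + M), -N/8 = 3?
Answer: 1134 + 3024*I*√3 ≈ 1134.0 + 5237.7*I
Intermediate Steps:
N = -24 (N = -8*3 = -24)
Z(M) = √2*√M (Z(M) = √(2*M) = √2*√M)
P(Q) = -54 - 36*Q (P(Q) = -9*(Q*4 + 6) = -9*(4*Q + 6) = -9*(6 + 4*Q) = -54 - 36*Q)
p(54)*P(Z(N)) = -21*(-54 - 36*√2*√(-24)) = -21*(-54 - 36*√2*2*I*√6) = -21*(-54 - 144*I*√3) = 1134 + 3024*I*√3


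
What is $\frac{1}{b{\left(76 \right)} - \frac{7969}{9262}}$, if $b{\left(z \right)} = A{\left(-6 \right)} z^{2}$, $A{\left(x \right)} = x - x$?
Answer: $- \frac{9262}{7969} \approx -1.1623$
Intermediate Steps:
$A{\left(x \right)} = 0$
$b{\left(z \right)} = 0$ ($b{\left(z \right)} = 0 z^{2} = 0$)
$\frac{1}{b{\left(76 \right)} - \frac{7969}{9262}} = \frac{1}{0 - \frac{7969}{9262}} = \frac{1}{- \frac{7969}{9262}} = - \frac{9262}{7969}$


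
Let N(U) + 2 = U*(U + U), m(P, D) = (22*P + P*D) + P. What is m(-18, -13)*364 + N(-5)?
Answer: -65472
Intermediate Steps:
m(P, D) = 23*P + D*P (m(P, D) = (22*P + D*P) + P = 23*P + D*P)
N(U) = -2 + 2*U**2 (N(U) = -2 + U*(U + U) = -2 + U*(2*U) = -2 + 2*U**2)
m(-18, -13)*364 + N(-5) = -18*(23 - 13)*364 + (-2 + 2*(-5)**2) = -18*10*364 + (-2 + 2*25) = -180*364 + (-2 + 50) = -65520 + 48 = -65472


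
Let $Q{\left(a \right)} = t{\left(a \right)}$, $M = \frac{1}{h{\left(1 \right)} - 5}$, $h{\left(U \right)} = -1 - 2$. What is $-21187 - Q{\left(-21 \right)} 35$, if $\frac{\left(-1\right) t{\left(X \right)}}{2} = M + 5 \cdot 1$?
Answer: $- \frac{83383}{4} \approx -20846.0$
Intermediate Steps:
$h{\left(U \right)} = -3$ ($h{\left(U \right)} = -1 - 2 = -3$)
$M = - \frac{1}{8}$ ($M = \frac{1}{-3 - 5} = \frac{1}{-8} = - \frac{1}{8} \approx -0.125$)
$t{\left(X \right)} = - \frac{39}{4}$ ($t{\left(X \right)} = - 2 \left(- \frac{1}{8} + 5 \cdot 1\right) = - 2 \left(- \frac{1}{8} + 5\right) = \left(-2\right) \frac{39}{8} = - \frac{39}{4}$)
$Q{\left(a \right)} = - \frac{39}{4}$
$-21187 - Q{\left(-21 \right)} 35 = -21187 - \left(- \frac{39}{4}\right) 35 = -21187 - - \frac{1365}{4} = -21187 + \frac{1365}{4} = - \frac{83383}{4}$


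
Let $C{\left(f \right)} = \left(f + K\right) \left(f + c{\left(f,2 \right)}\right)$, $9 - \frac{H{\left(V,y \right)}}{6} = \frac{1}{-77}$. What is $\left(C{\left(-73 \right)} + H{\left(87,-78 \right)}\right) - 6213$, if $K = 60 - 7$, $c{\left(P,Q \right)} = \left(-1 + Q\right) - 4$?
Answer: $- \frac{357197}{77} \approx -4638.9$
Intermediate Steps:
$c{\left(P,Q \right)} = -5 + Q$ ($c{\left(P,Q \right)} = \left(-1 + Q\right) - 4 = -5 + Q$)
$H{\left(V,y \right)} = \frac{4164}{77}$ ($H{\left(V,y \right)} = 54 - \frac{6}{-77} = 54 - - \frac{6}{77} = 54 + \frac{6}{77} = \frac{4164}{77}$)
$K = 53$ ($K = 60 - 7 = 53$)
$C{\left(f \right)} = \left(-3 + f\right) \left(53 + f\right)$ ($C{\left(f \right)} = \left(f + 53\right) \left(f + \left(-5 + 2\right)\right) = \left(53 + f\right) \left(f - 3\right) = \left(53 + f\right) \left(-3 + f\right) = \left(-3 + f\right) \left(53 + f\right)$)
$\left(C{\left(-73 \right)} + H{\left(87,-78 \right)}\right) - 6213 = \left(\left(-159 + \left(-73\right)^{2} + 50 \left(-73\right)\right) + \frac{4164}{77}\right) - 6213 = \left(\left(-159 + 5329 - 3650\right) + \frac{4164}{77}\right) - 6213 = \left(1520 + \frac{4164}{77}\right) - 6213 = \frac{121204}{77} - 6213 = - \frac{357197}{77}$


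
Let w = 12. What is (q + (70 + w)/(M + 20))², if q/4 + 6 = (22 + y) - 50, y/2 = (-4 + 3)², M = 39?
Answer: 55800900/3481 ≈ 16030.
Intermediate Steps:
y = 2 (y = 2*(-4 + 3)² = 2*(-1)² = 2*1 = 2)
q = -128 (q = -24 + 4*((22 + 2) - 50) = -24 + 4*(24 - 50) = -24 + 4*(-26) = -24 - 104 = -128)
(q + (70 + w)/(M + 20))² = (-128 + (70 + 12)/(39 + 20))² = (-128 + 82/59)² = (-7470/59)² = 55800900/3481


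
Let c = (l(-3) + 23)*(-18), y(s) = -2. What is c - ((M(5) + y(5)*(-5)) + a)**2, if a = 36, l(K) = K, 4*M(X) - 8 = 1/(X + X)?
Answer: -4266241/1600 ≈ -2666.4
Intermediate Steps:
M(X) = 2 + 1/(8*X) (M(X) = 2 + 1/(4*(X + X)) = 2 + 1/(4*((2*X))) = 2 + (1/(2*X))/4 = 2 + 1/(8*X))
c = -360 (c = (-3 + 23)*(-18) = 20*(-18) = -360)
c - ((M(5) + y(5)*(-5)) + a)**2 = -360 - (((2 + (1/8)/5) - 2*(-5)) + 36)**2 = -360 - (((2 + (1/8)*(1/5)) + 10) + 36)**2 = -360 - (((2 + 1/40) + 10) + 36)**2 = -360 - ((81/40 + 10) + 36)**2 = -360 - (481/40 + 36)**2 = -360 - (1921/40)**2 = -360 - 1*3690241/1600 = -360 - 3690241/1600 = -4266241/1600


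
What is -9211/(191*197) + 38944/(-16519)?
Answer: -1617502397/621560413 ≈ -2.6023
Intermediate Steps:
-9211/(191*197) + 38944/(-16519) = -9211/37627 + 38944*(-1/16519) = -9211*1/37627 - 38944/16519 = -9211/37627 - 38944/16519 = -1617502397/621560413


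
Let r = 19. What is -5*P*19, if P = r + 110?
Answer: -12255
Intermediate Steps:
P = 129 (P = 19 + 110 = 129)
-5*P*19 = -5*129*19 = -645*19 = -12255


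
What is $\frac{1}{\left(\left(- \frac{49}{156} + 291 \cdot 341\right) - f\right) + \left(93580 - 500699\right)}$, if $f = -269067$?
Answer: $- \frac{156}{6056125} \approx -2.5759 \cdot 10^{-5}$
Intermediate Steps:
$\frac{1}{\left(\left(- \frac{49}{156} + 291 \cdot 341\right) - f\right) + \left(93580 - 500699\right)} = \frac{1}{\left(\left(- \frac{49}{156} + 291 \cdot 341\right) - -269067\right) + \left(93580 - 500699\right)} = \frac{1}{\left(\left(\left(-49\right) \frac{1}{156} + 99231\right) + 269067\right) - 407119} = \frac{1}{\left(\left(- \frac{49}{156} + 99231\right) + 269067\right) - 407119} = \frac{1}{\left(\frac{15479987}{156} + 269067\right) - 407119} = \frac{1}{\frac{57454439}{156} - 407119} = \frac{1}{- \frac{6056125}{156}} = - \frac{156}{6056125}$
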